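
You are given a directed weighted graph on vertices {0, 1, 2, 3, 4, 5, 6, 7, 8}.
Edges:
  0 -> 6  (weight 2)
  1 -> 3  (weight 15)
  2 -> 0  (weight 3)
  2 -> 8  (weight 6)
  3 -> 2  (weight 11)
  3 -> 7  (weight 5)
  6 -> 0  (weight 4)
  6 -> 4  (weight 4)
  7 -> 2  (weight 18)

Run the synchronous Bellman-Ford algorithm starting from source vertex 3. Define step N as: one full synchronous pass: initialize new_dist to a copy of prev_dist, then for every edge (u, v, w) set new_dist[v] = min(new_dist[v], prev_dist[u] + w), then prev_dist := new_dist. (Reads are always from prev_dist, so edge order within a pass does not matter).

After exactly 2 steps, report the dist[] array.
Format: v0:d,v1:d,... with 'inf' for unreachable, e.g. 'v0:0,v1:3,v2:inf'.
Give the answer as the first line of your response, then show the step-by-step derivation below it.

v0:14,v1:inf,v2:11,v3:0,v4:inf,v5:inf,v6:inf,v7:5,v8:17

step 1: dist = v0:inf,v1:inf,v2:11,v3:0,v4:inf,v5:inf,v6:inf,v7:5,v8:inf
step 2: dist = v0:14,v1:inf,v2:11,v3:0,v4:inf,v5:inf,v6:inf,v7:5,v8:17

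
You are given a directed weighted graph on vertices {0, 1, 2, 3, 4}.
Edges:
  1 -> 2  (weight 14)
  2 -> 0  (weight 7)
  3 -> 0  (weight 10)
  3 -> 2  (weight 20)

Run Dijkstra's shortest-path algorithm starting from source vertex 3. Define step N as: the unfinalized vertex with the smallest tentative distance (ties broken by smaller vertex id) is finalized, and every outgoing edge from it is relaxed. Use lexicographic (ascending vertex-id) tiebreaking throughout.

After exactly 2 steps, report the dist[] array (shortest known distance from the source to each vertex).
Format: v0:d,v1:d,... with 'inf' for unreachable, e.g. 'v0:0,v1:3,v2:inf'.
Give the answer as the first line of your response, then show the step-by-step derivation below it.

v0:10,v1:inf,v2:20,v3:0,v4:inf

step 1: dist = v0:10,v1:inf,v2:20,v3:0,v4:inf
step 2: dist = v0:10,v1:inf,v2:20,v3:0,v4:inf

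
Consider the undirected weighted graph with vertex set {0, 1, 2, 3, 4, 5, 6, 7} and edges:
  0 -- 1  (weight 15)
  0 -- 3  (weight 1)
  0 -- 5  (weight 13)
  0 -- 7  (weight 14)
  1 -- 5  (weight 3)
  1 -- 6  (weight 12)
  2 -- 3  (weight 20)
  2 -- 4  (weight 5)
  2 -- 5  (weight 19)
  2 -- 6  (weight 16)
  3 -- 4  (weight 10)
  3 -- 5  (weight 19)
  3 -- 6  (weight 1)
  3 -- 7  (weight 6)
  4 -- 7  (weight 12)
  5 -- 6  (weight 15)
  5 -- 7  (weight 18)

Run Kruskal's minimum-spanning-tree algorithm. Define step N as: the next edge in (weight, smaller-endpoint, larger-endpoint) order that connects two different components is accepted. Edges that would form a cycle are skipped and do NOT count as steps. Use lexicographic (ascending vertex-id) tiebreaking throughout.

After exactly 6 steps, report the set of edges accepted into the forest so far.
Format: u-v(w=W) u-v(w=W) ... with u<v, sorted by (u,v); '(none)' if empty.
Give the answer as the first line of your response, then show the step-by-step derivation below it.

0-3(w=1) 1-5(w=3) 2-4(w=5) 3-4(w=10) 3-6(w=1) 3-7(w=6)

step 1: add edge 0-3 (w=1); MST = {0-3(w=1)}
step 2: add edge 3-6 (w=1); MST = {0-3(w=1) 3-6(w=1)}
step 3: add edge 1-5 (w=3); MST = {0-3(w=1) 1-5(w=3) 3-6(w=1)}
step 4: add edge 2-4 (w=5); MST = {0-3(w=1) 1-5(w=3) 2-4(w=5) 3-6(w=1)}
step 5: add edge 3-7 (w=6); MST = {0-3(w=1) 1-5(w=3) 2-4(w=5) 3-6(w=1) 3-7(w=6)}
step 6: add edge 3-4 (w=10); MST = {0-3(w=1) 1-5(w=3) 2-4(w=5) 3-4(w=10) 3-6(w=1) 3-7(w=6)}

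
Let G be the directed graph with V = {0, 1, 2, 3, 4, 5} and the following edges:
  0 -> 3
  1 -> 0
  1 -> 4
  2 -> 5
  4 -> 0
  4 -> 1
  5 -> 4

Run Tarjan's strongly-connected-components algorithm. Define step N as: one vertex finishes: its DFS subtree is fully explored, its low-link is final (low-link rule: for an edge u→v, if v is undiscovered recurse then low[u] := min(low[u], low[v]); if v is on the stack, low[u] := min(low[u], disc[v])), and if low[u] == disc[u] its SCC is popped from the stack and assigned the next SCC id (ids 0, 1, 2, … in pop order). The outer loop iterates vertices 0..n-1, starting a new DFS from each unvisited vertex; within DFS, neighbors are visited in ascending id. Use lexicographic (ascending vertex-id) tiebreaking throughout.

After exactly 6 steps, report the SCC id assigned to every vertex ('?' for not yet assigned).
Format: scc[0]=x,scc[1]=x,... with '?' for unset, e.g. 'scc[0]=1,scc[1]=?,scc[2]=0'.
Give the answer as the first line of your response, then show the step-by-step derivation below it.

scc[0]=1,scc[1]=2,scc[2]=4,scc[3]=0,scc[4]=2,scc[5]=3

step 1: low=(low[0]=0,low[1]=?,low[2]=?,low[3]=1,low[4]=?,low[5]=?); scc=(scc[0]=?,scc[1]=?,scc[2]=?,scc[3]=0,scc[4]=?,scc[5]=?)
step 2: low=(low[0]=0,low[1]=?,low[2]=?,low[3]=1,low[4]=?,low[5]=?); scc=(scc[0]=1,scc[1]=?,scc[2]=?,scc[3]=0,scc[4]=?,scc[5]=?)
step 3: low=(low[0]=0,low[1]=2,low[2]=?,low[3]=1,low[4]=2,low[5]=?); scc=(scc[0]=1,scc[1]=?,scc[2]=?,scc[3]=0,scc[4]=?,scc[5]=?)
step 4: low=(low[0]=0,low[1]=2,low[2]=?,low[3]=1,low[4]=2,low[5]=?); scc=(scc[0]=1,scc[1]=2,scc[2]=?,scc[3]=0,scc[4]=2,scc[5]=?)
step 5: low=(low[0]=0,low[1]=2,low[2]=4,low[3]=1,low[4]=2,low[5]=5); scc=(scc[0]=1,scc[1]=2,scc[2]=?,scc[3]=0,scc[4]=2,scc[5]=3)
step 6: low=(low[0]=0,low[1]=2,low[2]=4,low[3]=1,low[4]=2,low[5]=5); scc=(scc[0]=1,scc[1]=2,scc[2]=4,scc[3]=0,scc[4]=2,scc[5]=3)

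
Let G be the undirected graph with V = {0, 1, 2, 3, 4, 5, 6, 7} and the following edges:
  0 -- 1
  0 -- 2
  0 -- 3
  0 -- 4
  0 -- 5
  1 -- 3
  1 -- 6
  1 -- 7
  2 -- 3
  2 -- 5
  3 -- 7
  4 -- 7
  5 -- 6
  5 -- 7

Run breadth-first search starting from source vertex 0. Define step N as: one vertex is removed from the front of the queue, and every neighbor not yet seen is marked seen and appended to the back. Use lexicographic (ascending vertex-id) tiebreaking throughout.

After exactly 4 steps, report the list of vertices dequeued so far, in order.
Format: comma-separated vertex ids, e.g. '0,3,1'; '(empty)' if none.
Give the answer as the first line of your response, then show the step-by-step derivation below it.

0,1,2,3

step 1: dequeue 0; queue=[1,2,3,4,5]; order=0
step 2: dequeue 1; queue=[2,3,4,5,6,7]; order=0,1
step 3: dequeue 2; queue=[3,4,5,6,7]; order=0,1,2
step 4: dequeue 3; queue=[4,5,6,7]; order=0,1,2,3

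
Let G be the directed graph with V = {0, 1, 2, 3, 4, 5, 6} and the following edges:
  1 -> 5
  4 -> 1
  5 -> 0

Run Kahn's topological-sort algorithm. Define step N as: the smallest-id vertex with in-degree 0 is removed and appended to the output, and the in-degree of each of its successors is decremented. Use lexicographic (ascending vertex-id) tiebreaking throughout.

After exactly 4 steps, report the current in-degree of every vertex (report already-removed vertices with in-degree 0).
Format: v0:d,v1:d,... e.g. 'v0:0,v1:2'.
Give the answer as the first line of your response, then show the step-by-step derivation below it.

v0:1,v1:0,v2:0,v3:0,v4:0,v5:0,v6:0

step 1: output 2; order=[2]; indeg=(1,1,0,0,0,1,0)
step 2: output 3; order=[2,3]; indeg=(1,1,0,0,0,1,0)
step 3: output 4; order=[2,3,4]; indeg=(1,0,0,0,0,1,0)
step 4: output 1; order=[2,3,4,1]; indeg=(1,0,0,0,0,0,0)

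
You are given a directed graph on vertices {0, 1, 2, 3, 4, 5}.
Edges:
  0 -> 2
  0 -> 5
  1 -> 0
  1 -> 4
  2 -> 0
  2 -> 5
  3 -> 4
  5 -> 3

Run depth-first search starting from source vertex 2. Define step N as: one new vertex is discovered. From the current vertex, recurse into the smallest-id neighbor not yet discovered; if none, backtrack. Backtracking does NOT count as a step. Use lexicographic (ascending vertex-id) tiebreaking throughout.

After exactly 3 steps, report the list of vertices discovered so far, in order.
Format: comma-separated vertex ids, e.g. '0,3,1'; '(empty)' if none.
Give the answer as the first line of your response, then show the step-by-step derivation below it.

2,0,5

step 1: discover 2; path=2; order=2
step 2: discover 0; path=2>0; order=2,0
step 3: discover 5; path=2>0>5; order=2,0,5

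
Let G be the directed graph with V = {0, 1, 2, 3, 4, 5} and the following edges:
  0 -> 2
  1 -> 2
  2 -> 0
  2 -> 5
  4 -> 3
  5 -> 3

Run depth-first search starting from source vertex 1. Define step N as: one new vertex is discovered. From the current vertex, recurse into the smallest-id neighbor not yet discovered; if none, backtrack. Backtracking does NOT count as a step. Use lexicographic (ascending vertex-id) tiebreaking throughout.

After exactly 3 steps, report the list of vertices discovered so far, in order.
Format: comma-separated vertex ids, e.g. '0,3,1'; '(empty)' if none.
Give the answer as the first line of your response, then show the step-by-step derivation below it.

1,2,0

step 1: discover 1; path=1; order=1
step 2: discover 2; path=1>2; order=1,2
step 3: discover 0; path=1>2>0; order=1,2,0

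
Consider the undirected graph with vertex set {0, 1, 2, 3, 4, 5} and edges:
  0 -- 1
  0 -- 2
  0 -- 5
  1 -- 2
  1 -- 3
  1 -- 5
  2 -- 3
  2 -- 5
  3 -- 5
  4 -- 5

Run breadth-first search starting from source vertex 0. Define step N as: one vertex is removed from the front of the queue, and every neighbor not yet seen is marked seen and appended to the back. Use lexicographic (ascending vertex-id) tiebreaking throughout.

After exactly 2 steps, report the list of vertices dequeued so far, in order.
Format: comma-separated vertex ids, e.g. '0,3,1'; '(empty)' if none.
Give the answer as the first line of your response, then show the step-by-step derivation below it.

0,1

step 1: dequeue 0; queue=[1,2,5]; order=0
step 2: dequeue 1; queue=[2,5,3]; order=0,1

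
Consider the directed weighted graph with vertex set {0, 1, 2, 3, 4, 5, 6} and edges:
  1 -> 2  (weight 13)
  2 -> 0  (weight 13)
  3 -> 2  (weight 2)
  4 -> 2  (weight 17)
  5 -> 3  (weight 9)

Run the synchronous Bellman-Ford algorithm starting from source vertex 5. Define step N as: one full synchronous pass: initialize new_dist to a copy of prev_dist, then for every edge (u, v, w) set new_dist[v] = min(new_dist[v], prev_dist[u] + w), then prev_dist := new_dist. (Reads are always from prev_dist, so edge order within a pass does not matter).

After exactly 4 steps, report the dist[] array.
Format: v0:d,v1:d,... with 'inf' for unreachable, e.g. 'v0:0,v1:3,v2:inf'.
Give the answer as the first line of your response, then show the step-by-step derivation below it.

v0:24,v1:inf,v2:11,v3:9,v4:inf,v5:0,v6:inf

step 1: dist = v0:inf,v1:inf,v2:inf,v3:9,v4:inf,v5:0,v6:inf
step 2: dist = v0:inf,v1:inf,v2:11,v3:9,v4:inf,v5:0,v6:inf
step 3: dist = v0:24,v1:inf,v2:11,v3:9,v4:inf,v5:0,v6:inf
step 4: dist = v0:24,v1:inf,v2:11,v3:9,v4:inf,v5:0,v6:inf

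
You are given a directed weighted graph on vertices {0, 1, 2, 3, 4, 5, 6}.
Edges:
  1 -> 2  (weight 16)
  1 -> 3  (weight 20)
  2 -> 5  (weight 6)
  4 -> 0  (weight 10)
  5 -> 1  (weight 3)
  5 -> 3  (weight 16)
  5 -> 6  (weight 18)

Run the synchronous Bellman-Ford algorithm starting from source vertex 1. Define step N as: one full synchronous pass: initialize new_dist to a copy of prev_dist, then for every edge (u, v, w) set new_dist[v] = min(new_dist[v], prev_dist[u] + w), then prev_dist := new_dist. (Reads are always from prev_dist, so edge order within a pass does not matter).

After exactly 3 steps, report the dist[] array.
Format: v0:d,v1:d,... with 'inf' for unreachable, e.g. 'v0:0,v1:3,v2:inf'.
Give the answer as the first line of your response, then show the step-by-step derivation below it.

v0:inf,v1:0,v2:16,v3:20,v4:inf,v5:22,v6:40

step 1: dist = v0:inf,v1:0,v2:16,v3:20,v4:inf,v5:inf,v6:inf
step 2: dist = v0:inf,v1:0,v2:16,v3:20,v4:inf,v5:22,v6:inf
step 3: dist = v0:inf,v1:0,v2:16,v3:20,v4:inf,v5:22,v6:40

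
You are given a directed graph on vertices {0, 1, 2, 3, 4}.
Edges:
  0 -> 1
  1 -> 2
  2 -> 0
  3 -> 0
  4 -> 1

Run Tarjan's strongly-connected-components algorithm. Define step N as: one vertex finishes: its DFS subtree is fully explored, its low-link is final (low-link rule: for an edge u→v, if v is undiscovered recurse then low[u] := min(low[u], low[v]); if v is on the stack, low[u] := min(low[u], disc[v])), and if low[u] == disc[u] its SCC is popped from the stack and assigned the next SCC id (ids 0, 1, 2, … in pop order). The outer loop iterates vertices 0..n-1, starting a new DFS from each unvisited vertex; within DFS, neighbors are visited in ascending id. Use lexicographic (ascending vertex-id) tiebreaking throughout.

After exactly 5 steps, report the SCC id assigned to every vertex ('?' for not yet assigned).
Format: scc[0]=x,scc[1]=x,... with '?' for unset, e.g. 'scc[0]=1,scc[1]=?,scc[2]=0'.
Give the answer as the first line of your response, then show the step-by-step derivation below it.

scc[0]=0,scc[1]=0,scc[2]=0,scc[3]=1,scc[4]=2

step 1: low=(low[0]=0,low[1]=1,low[2]=0,low[3]=?,low[4]=?); scc=(scc[0]=?,scc[1]=?,scc[2]=?,scc[3]=?,scc[4]=?)
step 2: low=(low[0]=0,low[1]=0,low[2]=0,low[3]=?,low[4]=?); scc=(scc[0]=?,scc[1]=?,scc[2]=?,scc[3]=?,scc[4]=?)
step 3: low=(low[0]=0,low[1]=0,low[2]=0,low[3]=?,low[4]=?); scc=(scc[0]=0,scc[1]=0,scc[2]=0,scc[3]=?,scc[4]=?)
step 4: low=(low[0]=0,low[1]=0,low[2]=0,low[3]=3,low[4]=?); scc=(scc[0]=0,scc[1]=0,scc[2]=0,scc[3]=1,scc[4]=?)
step 5: low=(low[0]=0,low[1]=0,low[2]=0,low[3]=3,low[4]=4); scc=(scc[0]=0,scc[1]=0,scc[2]=0,scc[3]=1,scc[4]=2)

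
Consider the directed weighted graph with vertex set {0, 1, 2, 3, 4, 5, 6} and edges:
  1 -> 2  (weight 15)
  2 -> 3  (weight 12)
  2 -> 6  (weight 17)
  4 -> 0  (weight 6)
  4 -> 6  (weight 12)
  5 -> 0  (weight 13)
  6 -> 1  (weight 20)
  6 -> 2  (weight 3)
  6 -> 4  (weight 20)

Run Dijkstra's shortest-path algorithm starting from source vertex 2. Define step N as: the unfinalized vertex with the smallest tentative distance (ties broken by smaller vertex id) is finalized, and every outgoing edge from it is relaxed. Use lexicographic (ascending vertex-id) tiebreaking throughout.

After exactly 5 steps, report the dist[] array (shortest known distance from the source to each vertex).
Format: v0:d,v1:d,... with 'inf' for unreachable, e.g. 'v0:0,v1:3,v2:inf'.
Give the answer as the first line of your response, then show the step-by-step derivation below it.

v0:43,v1:37,v2:0,v3:12,v4:37,v5:inf,v6:17

step 1: dist = v0:inf,v1:inf,v2:0,v3:12,v4:inf,v5:inf,v6:17
step 2: dist = v0:inf,v1:inf,v2:0,v3:12,v4:inf,v5:inf,v6:17
step 3: dist = v0:inf,v1:37,v2:0,v3:12,v4:37,v5:inf,v6:17
step 4: dist = v0:inf,v1:37,v2:0,v3:12,v4:37,v5:inf,v6:17
step 5: dist = v0:43,v1:37,v2:0,v3:12,v4:37,v5:inf,v6:17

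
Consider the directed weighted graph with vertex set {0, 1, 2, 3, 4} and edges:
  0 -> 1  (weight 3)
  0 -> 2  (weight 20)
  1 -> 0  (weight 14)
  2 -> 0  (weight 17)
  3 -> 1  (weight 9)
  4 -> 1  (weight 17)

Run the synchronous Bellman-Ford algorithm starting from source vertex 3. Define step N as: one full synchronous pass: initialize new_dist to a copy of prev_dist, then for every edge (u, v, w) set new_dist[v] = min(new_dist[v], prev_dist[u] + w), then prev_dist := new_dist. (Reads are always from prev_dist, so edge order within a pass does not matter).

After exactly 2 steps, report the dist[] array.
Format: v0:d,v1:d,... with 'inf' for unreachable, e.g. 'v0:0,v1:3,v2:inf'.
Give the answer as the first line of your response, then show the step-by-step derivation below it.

v0:23,v1:9,v2:inf,v3:0,v4:inf

step 1: dist = v0:inf,v1:9,v2:inf,v3:0,v4:inf
step 2: dist = v0:23,v1:9,v2:inf,v3:0,v4:inf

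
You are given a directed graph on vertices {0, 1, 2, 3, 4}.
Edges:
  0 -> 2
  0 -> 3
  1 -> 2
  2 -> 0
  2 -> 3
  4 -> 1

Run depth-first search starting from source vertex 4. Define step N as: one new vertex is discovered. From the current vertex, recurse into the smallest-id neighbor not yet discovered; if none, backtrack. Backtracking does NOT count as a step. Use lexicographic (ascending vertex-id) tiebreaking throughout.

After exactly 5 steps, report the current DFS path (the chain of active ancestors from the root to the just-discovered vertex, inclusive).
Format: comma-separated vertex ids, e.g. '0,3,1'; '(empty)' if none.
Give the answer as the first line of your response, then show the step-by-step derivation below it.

4,1,2,0,3

step 1: discover 4; path=4; order=4
step 2: discover 1; path=4>1; order=4,1
step 3: discover 2; path=4>1>2; order=4,1,2
step 4: discover 0; path=4>1>2>0; order=4,1,2,0
step 5: discover 3; path=4>1>2>0>3; order=4,1,2,0,3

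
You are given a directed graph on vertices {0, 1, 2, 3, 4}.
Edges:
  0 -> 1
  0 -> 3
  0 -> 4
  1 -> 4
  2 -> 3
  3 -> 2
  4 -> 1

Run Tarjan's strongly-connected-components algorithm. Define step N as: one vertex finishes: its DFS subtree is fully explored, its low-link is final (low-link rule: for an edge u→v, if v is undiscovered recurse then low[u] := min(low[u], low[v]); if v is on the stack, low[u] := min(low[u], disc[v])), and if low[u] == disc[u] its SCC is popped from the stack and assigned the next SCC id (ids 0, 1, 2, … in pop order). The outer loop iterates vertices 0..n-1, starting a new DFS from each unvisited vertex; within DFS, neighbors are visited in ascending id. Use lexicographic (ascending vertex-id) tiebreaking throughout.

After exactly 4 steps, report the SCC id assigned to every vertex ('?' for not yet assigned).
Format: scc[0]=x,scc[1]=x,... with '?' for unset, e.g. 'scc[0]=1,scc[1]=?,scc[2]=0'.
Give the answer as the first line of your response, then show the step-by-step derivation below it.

scc[0]=?,scc[1]=0,scc[2]=1,scc[3]=1,scc[4]=0

step 1: low=(low[0]=0,low[1]=1,low[2]=?,low[3]=?,low[4]=1); scc=(scc[0]=?,scc[1]=?,scc[2]=?,scc[3]=?,scc[4]=?)
step 2: low=(low[0]=0,low[1]=1,low[2]=?,low[3]=?,low[4]=1); scc=(scc[0]=?,scc[1]=0,scc[2]=?,scc[3]=?,scc[4]=0)
step 3: low=(low[0]=0,low[1]=1,low[2]=3,low[3]=3,low[4]=1); scc=(scc[0]=?,scc[1]=0,scc[2]=?,scc[3]=?,scc[4]=0)
step 4: low=(low[0]=0,low[1]=1,low[2]=3,low[3]=3,low[4]=1); scc=(scc[0]=?,scc[1]=0,scc[2]=1,scc[3]=1,scc[4]=0)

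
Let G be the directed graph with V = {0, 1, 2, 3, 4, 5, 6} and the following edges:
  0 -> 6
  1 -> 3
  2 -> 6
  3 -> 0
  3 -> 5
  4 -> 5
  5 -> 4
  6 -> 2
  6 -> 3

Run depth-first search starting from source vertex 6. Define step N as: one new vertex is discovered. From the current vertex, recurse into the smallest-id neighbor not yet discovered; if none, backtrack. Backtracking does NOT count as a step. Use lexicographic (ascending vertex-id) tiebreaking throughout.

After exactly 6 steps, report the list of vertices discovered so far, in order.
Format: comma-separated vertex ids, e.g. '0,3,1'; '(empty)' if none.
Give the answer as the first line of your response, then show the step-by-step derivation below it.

6,2,3,0,5,4

step 1: discover 6; path=6; order=6
step 2: discover 2; path=6>2; order=6,2
step 3: discover 3; path=6>3; order=6,2,3
step 4: discover 0; path=6>3>0; order=6,2,3,0
step 5: discover 5; path=6>3>5; order=6,2,3,0,5
step 6: discover 4; path=6>3>5>4; order=6,2,3,0,5,4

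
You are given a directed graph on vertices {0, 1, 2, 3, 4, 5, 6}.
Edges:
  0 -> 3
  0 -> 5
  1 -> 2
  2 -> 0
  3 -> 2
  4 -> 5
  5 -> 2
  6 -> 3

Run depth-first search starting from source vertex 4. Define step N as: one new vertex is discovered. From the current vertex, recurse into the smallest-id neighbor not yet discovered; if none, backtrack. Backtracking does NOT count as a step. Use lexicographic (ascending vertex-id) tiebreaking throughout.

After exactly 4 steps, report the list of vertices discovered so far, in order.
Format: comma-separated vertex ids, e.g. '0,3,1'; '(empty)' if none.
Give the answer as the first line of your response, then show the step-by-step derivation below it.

4,5,2,0

step 1: discover 4; path=4; order=4
step 2: discover 5; path=4>5; order=4,5
step 3: discover 2; path=4>5>2; order=4,5,2
step 4: discover 0; path=4>5>2>0; order=4,5,2,0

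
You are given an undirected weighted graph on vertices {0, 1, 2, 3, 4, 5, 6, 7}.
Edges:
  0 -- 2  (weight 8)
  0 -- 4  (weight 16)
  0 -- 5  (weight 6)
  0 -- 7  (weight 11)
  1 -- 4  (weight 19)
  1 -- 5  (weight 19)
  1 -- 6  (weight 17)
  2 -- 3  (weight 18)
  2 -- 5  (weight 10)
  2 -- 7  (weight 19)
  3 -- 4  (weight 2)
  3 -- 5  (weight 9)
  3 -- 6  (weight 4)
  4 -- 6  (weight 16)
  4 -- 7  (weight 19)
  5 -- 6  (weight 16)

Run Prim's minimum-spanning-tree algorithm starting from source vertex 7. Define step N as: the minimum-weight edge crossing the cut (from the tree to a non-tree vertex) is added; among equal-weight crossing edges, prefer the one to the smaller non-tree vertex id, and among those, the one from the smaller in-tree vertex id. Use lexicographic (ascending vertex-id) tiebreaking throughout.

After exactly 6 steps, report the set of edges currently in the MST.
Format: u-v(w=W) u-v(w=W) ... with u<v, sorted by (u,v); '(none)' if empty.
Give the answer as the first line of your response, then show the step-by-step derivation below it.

0-2(w=8) 0-5(w=6) 0-7(w=11) 3-4(w=2) 3-5(w=9) 3-6(w=4)

step 1: add edge 0-7 (w=11); MST = {0-7(w=11)}
step 2: add edge 0-5 (w=6); MST = {0-5(w=6) 0-7(w=11)}
step 3: add edge 0-2 (w=8); MST = {0-2(w=8) 0-5(w=6) 0-7(w=11)}
step 4: add edge 3-5 (w=9); MST = {0-2(w=8) 0-5(w=6) 0-7(w=11) 3-5(w=9)}
step 5: add edge 3-4 (w=2); MST = {0-2(w=8) 0-5(w=6) 0-7(w=11) 3-4(w=2) 3-5(w=9)}
step 6: add edge 3-6 (w=4); MST = {0-2(w=8) 0-5(w=6) 0-7(w=11) 3-4(w=2) 3-5(w=9) 3-6(w=4)}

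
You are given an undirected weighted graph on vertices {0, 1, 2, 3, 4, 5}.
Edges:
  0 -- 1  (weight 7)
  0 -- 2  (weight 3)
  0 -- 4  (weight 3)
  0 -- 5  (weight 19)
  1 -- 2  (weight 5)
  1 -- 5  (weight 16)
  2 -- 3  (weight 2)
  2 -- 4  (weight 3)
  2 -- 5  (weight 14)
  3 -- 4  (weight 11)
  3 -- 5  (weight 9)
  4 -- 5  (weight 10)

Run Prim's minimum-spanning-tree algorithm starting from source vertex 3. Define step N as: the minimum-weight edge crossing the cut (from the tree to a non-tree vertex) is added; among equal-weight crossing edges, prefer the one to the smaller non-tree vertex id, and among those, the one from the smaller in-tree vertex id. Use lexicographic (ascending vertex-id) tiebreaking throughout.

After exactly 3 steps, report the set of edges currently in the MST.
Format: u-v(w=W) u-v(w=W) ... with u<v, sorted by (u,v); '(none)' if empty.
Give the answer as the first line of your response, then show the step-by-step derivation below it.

0-2(w=3) 0-4(w=3) 2-3(w=2)

step 1: add edge 2-3 (w=2); MST = {2-3(w=2)}
step 2: add edge 0-2 (w=3); MST = {0-2(w=3) 2-3(w=2)}
step 3: add edge 0-4 (w=3); MST = {0-2(w=3) 0-4(w=3) 2-3(w=2)}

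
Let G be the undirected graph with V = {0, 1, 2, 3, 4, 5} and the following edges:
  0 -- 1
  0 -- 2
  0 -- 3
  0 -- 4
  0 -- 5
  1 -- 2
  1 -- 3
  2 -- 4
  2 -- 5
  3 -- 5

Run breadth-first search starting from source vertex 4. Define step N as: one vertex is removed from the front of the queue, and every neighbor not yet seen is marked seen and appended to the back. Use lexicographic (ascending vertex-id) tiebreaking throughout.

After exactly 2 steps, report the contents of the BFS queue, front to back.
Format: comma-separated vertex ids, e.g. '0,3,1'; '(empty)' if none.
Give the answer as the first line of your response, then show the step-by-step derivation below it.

2,1,3,5

step 1: dequeue 4; queue=[0,2]; order=4
step 2: dequeue 0; queue=[2,1,3,5]; order=4,0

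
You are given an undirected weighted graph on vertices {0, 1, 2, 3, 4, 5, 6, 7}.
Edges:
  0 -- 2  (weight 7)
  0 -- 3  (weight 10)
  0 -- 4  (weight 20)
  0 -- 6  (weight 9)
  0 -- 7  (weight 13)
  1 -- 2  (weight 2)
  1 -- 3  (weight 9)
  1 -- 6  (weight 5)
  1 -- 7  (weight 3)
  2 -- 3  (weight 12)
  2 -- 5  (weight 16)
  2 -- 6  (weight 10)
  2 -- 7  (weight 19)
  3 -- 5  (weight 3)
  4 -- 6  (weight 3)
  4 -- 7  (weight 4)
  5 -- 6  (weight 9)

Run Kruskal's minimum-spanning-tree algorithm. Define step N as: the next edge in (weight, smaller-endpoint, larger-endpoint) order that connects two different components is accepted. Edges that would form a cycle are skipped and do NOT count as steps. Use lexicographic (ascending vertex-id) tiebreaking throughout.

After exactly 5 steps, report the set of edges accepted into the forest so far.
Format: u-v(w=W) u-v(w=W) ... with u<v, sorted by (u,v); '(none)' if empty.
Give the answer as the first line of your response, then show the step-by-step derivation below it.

1-2(w=2) 1-7(w=3) 3-5(w=3) 4-6(w=3) 4-7(w=4)

step 1: add edge 1-2 (w=2); MST = {1-2(w=2)}
step 2: add edge 1-7 (w=3); MST = {1-2(w=2) 1-7(w=3)}
step 3: add edge 3-5 (w=3); MST = {1-2(w=2) 1-7(w=3) 3-5(w=3)}
step 4: add edge 4-6 (w=3); MST = {1-2(w=2) 1-7(w=3) 3-5(w=3) 4-6(w=3)}
step 5: add edge 4-7 (w=4); MST = {1-2(w=2) 1-7(w=3) 3-5(w=3) 4-6(w=3) 4-7(w=4)}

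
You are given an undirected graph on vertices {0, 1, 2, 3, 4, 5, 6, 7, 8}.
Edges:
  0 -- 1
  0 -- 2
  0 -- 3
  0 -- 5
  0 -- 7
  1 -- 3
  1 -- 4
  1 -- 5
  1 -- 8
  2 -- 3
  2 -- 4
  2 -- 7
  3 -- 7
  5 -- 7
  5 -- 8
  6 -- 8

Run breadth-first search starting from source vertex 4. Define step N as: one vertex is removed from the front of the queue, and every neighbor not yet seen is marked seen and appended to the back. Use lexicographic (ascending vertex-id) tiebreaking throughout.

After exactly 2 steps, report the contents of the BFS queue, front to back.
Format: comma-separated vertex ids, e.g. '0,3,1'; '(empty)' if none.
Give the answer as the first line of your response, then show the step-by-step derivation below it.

2,0,3,5,8

step 1: dequeue 4; queue=[1,2]; order=4
step 2: dequeue 1; queue=[2,0,3,5,8]; order=4,1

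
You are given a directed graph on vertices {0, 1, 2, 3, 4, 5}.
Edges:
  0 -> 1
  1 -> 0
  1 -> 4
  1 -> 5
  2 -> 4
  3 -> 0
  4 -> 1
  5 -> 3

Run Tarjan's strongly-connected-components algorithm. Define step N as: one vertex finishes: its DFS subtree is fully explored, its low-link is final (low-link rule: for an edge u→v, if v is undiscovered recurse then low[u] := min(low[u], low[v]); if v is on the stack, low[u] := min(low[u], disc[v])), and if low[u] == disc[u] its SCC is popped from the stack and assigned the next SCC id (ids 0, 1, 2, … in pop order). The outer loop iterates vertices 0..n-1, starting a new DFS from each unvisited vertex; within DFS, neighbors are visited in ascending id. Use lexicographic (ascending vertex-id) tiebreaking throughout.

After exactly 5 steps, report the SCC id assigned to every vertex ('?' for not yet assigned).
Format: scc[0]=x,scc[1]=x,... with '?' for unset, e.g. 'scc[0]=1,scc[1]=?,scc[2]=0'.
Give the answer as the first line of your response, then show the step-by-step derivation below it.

scc[0]=0,scc[1]=0,scc[2]=?,scc[3]=0,scc[4]=0,scc[5]=0

step 1: low=(low[0]=0,low[1]=0,low[2]=?,low[3]=?,low[4]=1,low[5]=?); scc=(scc[0]=?,scc[1]=?,scc[2]=?,scc[3]=?,scc[4]=?,scc[5]=?)
step 2: low=(low[0]=0,low[1]=0,low[2]=?,low[3]=0,low[4]=1,low[5]=3); scc=(scc[0]=?,scc[1]=?,scc[2]=?,scc[3]=?,scc[4]=?,scc[5]=?)
step 3: low=(low[0]=0,low[1]=0,low[2]=?,low[3]=0,low[4]=1,low[5]=0); scc=(scc[0]=?,scc[1]=?,scc[2]=?,scc[3]=?,scc[4]=?,scc[5]=?)
step 4: low=(low[0]=0,low[1]=0,low[2]=?,low[3]=0,low[4]=1,low[5]=0); scc=(scc[0]=?,scc[1]=?,scc[2]=?,scc[3]=?,scc[4]=?,scc[5]=?)
step 5: low=(low[0]=0,low[1]=0,low[2]=?,low[3]=0,low[4]=1,low[5]=0); scc=(scc[0]=0,scc[1]=0,scc[2]=?,scc[3]=0,scc[4]=0,scc[5]=0)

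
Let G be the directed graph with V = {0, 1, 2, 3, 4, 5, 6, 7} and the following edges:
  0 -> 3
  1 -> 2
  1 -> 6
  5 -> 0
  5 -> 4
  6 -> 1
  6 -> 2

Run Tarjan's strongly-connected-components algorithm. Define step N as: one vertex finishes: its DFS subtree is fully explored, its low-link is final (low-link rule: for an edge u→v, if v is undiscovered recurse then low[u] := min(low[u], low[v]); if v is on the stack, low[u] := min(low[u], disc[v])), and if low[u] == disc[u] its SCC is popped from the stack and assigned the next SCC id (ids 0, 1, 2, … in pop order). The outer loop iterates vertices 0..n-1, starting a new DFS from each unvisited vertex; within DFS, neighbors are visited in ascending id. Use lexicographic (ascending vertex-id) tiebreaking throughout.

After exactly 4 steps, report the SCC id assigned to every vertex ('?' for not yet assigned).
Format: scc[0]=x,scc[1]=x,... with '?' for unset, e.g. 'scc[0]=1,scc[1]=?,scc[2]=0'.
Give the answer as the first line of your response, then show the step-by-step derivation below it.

scc[0]=1,scc[1]=?,scc[2]=2,scc[3]=0,scc[4]=?,scc[5]=?,scc[6]=?,scc[7]=?

step 1: low=(low[0]=0,low[1]=?,low[2]=?,low[3]=1,low[4]=?,low[5]=?,low[6]=?,low[7]=?); scc=(scc[0]=?,scc[1]=?,scc[2]=?,scc[3]=0,scc[4]=?,scc[5]=?,scc[6]=?,scc[7]=?)
step 2: low=(low[0]=0,low[1]=?,low[2]=?,low[3]=1,low[4]=?,low[5]=?,low[6]=?,low[7]=?); scc=(scc[0]=1,scc[1]=?,scc[2]=?,scc[3]=0,scc[4]=?,scc[5]=?,scc[6]=?,scc[7]=?)
step 3: low=(low[0]=0,low[1]=2,low[2]=3,low[3]=1,low[4]=?,low[5]=?,low[6]=?,low[7]=?); scc=(scc[0]=1,scc[1]=?,scc[2]=2,scc[3]=0,scc[4]=?,scc[5]=?,scc[6]=?,scc[7]=?)
step 4: low=(low[0]=0,low[1]=2,low[2]=3,low[3]=1,low[4]=?,low[5]=?,low[6]=2,low[7]=?); scc=(scc[0]=1,scc[1]=?,scc[2]=2,scc[3]=0,scc[4]=?,scc[5]=?,scc[6]=?,scc[7]=?)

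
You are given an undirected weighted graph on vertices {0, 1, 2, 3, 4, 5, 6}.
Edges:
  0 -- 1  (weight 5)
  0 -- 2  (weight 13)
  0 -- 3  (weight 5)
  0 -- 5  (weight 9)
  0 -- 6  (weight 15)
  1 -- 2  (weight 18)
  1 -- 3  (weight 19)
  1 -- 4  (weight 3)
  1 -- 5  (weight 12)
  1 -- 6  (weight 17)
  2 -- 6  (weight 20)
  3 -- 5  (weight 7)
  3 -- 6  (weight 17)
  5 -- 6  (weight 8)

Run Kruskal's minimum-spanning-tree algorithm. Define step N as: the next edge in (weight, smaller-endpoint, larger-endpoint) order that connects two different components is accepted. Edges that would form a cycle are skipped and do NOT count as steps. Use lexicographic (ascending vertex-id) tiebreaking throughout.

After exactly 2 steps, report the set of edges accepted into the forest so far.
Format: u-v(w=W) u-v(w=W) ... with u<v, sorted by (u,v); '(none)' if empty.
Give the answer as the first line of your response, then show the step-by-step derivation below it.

0-1(w=5) 1-4(w=3)

step 1: add edge 1-4 (w=3); MST = {1-4(w=3)}
step 2: add edge 0-1 (w=5); MST = {0-1(w=5) 1-4(w=3)}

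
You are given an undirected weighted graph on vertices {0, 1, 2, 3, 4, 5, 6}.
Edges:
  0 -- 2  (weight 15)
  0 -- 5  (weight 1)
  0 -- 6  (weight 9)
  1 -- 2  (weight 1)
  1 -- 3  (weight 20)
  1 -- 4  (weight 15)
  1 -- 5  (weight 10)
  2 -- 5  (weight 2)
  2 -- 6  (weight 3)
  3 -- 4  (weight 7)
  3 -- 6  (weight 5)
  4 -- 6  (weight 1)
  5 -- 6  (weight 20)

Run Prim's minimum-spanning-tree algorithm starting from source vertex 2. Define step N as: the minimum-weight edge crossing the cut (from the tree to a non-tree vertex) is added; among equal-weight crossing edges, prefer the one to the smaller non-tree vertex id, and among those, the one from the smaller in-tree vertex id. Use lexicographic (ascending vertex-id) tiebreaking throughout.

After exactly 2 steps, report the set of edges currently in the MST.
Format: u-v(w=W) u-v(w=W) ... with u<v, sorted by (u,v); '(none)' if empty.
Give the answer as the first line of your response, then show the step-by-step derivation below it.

1-2(w=1) 2-5(w=2)

step 1: add edge 1-2 (w=1); MST = {1-2(w=1)}
step 2: add edge 2-5 (w=2); MST = {1-2(w=1) 2-5(w=2)}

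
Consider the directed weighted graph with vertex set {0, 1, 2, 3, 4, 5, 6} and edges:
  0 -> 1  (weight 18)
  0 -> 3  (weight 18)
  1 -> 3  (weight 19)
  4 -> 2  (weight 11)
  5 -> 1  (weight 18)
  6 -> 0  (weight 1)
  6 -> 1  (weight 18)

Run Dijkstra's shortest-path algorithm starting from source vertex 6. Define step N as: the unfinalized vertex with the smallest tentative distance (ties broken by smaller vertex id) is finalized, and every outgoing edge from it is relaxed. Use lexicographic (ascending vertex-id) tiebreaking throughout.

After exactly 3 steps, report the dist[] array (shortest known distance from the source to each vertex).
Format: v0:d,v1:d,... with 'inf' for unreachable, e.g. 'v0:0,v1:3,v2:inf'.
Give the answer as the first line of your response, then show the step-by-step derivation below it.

v0:1,v1:18,v2:inf,v3:19,v4:inf,v5:inf,v6:0

step 1: dist = v0:1,v1:18,v2:inf,v3:inf,v4:inf,v5:inf,v6:0
step 2: dist = v0:1,v1:18,v2:inf,v3:19,v4:inf,v5:inf,v6:0
step 3: dist = v0:1,v1:18,v2:inf,v3:19,v4:inf,v5:inf,v6:0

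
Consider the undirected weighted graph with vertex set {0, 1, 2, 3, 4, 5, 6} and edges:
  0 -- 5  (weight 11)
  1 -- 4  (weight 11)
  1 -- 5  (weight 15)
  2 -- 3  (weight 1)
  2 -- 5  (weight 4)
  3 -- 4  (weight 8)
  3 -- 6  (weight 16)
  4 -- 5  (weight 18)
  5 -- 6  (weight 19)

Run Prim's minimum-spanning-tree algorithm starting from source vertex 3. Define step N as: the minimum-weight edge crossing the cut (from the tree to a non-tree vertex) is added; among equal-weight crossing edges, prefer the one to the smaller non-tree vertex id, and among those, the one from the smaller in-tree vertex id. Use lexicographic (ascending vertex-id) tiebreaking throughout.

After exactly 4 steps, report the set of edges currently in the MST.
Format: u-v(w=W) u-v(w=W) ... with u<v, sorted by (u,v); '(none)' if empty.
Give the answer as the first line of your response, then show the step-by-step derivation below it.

0-5(w=11) 2-3(w=1) 2-5(w=4) 3-4(w=8)

step 1: add edge 2-3 (w=1); MST = {2-3(w=1)}
step 2: add edge 2-5 (w=4); MST = {2-3(w=1) 2-5(w=4)}
step 3: add edge 3-4 (w=8); MST = {2-3(w=1) 2-5(w=4) 3-4(w=8)}
step 4: add edge 0-5 (w=11); MST = {0-5(w=11) 2-3(w=1) 2-5(w=4) 3-4(w=8)}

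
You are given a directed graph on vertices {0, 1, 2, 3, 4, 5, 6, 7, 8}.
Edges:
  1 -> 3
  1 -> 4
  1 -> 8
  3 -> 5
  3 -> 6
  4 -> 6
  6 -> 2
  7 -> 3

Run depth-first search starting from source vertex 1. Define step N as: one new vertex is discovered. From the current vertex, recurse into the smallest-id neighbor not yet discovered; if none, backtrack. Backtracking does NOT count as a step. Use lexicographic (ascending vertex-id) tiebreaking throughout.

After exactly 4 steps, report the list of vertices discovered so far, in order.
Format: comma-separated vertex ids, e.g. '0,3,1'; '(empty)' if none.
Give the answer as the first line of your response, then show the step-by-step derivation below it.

1,3,5,6

step 1: discover 1; path=1; order=1
step 2: discover 3; path=1>3; order=1,3
step 3: discover 5; path=1>3>5; order=1,3,5
step 4: discover 6; path=1>3>6; order=1,3,5,6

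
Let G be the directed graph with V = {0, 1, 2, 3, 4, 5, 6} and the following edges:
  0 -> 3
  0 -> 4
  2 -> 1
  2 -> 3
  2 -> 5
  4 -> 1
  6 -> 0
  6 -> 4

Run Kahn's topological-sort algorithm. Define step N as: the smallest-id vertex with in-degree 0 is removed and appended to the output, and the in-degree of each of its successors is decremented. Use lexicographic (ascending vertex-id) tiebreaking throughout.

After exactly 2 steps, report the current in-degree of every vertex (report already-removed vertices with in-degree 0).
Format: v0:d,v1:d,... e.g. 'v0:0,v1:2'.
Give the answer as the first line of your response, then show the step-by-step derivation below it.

v0:1,v1:1,v2:0,v3:1,v4:2,v5:0,v6:0

step 1: output 2; order=[2]; indeg=(1,1,0,1,2,0,0)
step 2: output 5; order=[2,5]; indeg=(1,1,0,1,2,0,0)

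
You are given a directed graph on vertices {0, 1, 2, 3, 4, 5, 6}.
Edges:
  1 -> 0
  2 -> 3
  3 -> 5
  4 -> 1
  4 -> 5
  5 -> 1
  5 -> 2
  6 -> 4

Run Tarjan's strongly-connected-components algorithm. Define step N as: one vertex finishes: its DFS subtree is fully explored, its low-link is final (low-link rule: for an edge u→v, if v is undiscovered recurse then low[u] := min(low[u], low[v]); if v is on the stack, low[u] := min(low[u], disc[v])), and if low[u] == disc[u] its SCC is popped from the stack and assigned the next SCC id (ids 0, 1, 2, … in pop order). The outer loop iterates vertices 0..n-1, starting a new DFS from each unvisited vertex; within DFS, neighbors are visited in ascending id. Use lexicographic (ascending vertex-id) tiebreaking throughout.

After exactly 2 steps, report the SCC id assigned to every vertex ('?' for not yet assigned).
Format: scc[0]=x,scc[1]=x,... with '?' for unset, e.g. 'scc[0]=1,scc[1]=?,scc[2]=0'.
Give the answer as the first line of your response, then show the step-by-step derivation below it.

scc[0]=0,scc[1]=1,scc[2]=?,scc[3]=?,scc[4]=?,scc[5]=?,scc[6]=?

step 1: low=(low[0]=0,low[1]=?,low[2]=?,low[3]=?,low[4]=?,low[5]=?,low[6]=?); scc=(scc[0]=0,scc[1]=?,scc[2]=?,scc[3]=?,scc[4]=?,scc[5]=?,scc[6]=?)
step 2: low=(low[0]=0,low[1]=1,low[2]=?,low[3]=?,low[4]=?,low[5]=?,low[6]=?); scc=(scc[0]=0,scc[1]=1,scc[2]=?,scc[3]=?,scc[4]=?,scc[5]=?,scc[6]=?)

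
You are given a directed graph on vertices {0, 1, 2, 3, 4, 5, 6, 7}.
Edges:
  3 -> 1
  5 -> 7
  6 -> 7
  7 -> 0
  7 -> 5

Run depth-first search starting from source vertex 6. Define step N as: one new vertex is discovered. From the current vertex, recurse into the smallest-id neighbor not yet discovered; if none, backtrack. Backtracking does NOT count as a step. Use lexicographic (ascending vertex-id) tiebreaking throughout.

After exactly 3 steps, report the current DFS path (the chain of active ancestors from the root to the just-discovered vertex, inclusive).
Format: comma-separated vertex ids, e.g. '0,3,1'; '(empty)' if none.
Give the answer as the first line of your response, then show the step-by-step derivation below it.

6,7,0

step 1: discover 6; path=6; order=6
step 2: discover 7; path=6>7; order=6,7
step 3: discover 0; path=6>7>0; order=6,7,0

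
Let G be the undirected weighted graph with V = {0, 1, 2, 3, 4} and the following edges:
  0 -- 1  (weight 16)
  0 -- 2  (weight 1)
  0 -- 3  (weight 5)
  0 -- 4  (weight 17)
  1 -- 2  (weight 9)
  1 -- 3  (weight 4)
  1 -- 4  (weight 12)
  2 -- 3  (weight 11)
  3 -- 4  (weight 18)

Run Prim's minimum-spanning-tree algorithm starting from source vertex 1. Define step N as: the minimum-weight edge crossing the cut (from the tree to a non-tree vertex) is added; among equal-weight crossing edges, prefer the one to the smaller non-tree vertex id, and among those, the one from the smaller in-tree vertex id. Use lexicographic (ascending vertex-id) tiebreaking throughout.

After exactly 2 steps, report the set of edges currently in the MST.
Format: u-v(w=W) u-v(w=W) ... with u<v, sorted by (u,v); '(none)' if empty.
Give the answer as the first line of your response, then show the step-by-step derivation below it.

0-3(w=5) 1-3(w=4)

step 1: add edge 1-3 (w=4); MST = {1-3(w=4)}
step 2: add edge 0-3 (w=5); MST = {0-3(w=5) 1-3(w=4)}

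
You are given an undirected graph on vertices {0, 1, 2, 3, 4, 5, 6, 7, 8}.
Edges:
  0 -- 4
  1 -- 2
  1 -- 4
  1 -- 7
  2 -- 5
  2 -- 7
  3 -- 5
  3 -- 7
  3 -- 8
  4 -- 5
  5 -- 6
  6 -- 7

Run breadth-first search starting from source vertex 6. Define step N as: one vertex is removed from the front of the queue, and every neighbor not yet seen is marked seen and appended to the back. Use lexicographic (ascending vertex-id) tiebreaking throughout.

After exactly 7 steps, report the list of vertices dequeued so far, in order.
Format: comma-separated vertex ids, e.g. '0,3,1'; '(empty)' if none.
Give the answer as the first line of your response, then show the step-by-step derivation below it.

6,5,7,2,3,4,1

step 1: dequeue 6; queue=[5,7]; order=6
step 2: dequeue 5; queue=[7,2,3,4]; order=6,5
step 3: dequeue 7; queue=[2,3,4,1]; order=6,5,7
step 4: dequeue 2; queue=[3,4,1]; order=6,5,7,2
step 5: dequeue 3; queue=[4,1,8]; order=6,5,7,2,3
step 6: dequeue 4; queue=[1,8,0]; order=6,5,7,2,3,4
step 7: dequeue 1; queue=[8,0]; order=6,5,7,2,3,4,1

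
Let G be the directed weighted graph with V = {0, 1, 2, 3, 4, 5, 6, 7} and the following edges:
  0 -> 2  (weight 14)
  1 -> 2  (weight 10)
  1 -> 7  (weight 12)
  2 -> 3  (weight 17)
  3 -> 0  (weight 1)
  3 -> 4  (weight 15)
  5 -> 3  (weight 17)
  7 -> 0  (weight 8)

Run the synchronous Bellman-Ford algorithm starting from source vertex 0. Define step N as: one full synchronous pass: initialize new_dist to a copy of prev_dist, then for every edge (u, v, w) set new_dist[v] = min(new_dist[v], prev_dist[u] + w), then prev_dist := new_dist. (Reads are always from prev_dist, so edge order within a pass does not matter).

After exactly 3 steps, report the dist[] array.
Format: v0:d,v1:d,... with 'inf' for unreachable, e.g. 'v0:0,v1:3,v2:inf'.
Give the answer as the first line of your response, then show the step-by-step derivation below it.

v0:0,v1:inf,v2:14,v3:31,v4:46,v5:inf,v6:inf,v7:inf

step 1: dist = v0:0,v1:inf,v2:14,v3:inf,v4:inf,v5:inf,v6:inf,v7:inf
step 2: dist = v0:0,v1:inf,v2:14,v3:31,v4:inf,v5:inf,v6:inf,v7:inf
step 3: dist = v0:0,v1:inf,v2:14,v3:31,v4:46,v5:inf,v6:inf,v7:inf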